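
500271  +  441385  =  941656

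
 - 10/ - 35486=5/17743= 0.00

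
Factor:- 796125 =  - 3^1*5^3 * 11^1*193^1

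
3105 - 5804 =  - 2699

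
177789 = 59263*3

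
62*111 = 6882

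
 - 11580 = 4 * ( - 2895 )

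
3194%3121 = 73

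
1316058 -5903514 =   -  4587456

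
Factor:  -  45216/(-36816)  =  942/767 = 2^1*3^1*13^(  -  1)* 59^ ( - 1) * 157^1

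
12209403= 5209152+7000251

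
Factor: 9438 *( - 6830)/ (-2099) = 64461540/2099 = 2^2*3^1* 5^1* 11^2 * 13^1 * 683^1* 2099^( - 1)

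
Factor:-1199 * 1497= - 3^1*11^1*109^1 * 499^1 = -1794903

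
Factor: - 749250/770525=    - 810/833  =  - 2^1*3^4 * 5^1*7^(-2)*17^(-1) 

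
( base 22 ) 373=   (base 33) 1FP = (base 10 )1609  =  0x649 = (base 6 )11241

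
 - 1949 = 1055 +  - 3004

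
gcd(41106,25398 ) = 102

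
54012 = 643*84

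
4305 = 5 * 861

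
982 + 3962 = 4944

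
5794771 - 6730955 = - 936184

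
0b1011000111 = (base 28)pb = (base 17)27E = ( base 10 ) 711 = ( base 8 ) 1307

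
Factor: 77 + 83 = 160 = 2^5*5^1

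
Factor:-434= - 2^1*7^1*31^1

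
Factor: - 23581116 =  - 2^2 * 3^2*13^1 * 50387^1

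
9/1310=9/1310 =0.01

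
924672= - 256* ( - 3612 ) 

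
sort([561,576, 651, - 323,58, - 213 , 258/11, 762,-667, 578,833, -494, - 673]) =[ - 673,  -  667, - 494, - 323, - 213,  258/11 , 58 , 561, 576,578, 651 , 762,833 ]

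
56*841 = 47096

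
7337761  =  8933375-1595614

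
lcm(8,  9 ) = 72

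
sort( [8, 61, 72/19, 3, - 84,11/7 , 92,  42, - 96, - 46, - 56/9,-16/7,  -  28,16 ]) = [ - 96,-84, - 46,-28,  -  56/9, - 16/7,  11/7, 3,72/19 , 8,16, 42, 61, 92 ] 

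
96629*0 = 0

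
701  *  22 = 15422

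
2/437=2/437= 0.00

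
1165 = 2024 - 859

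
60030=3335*18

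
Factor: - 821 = - 821^1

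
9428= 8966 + 462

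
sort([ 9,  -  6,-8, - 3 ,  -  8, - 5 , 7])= [ - 8, - 8, - 6, - 5, - 3,7, 9 ]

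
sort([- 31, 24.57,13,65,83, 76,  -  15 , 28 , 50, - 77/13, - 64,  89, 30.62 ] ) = [- 64, - 31, - 15, - 77/13, 13,24.57, 28,  30.62, 50,  65, 76, 83,  89] 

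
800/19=42 + 2/19 = 42.11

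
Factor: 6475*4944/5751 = 2^4*3^( - 3)*5^2*7^1*37^1 *71^( - 1 )*103^1 = 10670800/1917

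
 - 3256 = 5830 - 9086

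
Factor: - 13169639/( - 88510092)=2^( - 2) *3^ (-1)*7^1*11^( - 1)*17^( - 1)*23^1*39443^( - 1 )*81799^1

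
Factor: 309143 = 23^1*13441^1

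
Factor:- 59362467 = -3^1*37^1*127^1*4211^1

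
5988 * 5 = 29940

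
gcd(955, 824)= 1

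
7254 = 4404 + 2850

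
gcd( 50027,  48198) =1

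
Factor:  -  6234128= - 2^4 * 19^1*20507^1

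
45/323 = 45/323 = 0.14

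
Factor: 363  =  3^1*11^2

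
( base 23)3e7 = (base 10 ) 1916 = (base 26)2LI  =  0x77c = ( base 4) 131330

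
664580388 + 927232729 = 1591813117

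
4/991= 4/991 = 0.00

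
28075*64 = 1796800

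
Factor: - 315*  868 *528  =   - 144365760 = - 2^6*3^3*5^1*7^2*11^1*31^1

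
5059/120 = 42 + 19/120 = 42.16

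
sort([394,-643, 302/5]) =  [ - 643,302/5, 394 ]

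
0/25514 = 0 = 0.00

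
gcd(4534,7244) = 2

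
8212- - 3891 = 12103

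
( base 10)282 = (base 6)1150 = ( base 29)9l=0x11A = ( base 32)8q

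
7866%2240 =1146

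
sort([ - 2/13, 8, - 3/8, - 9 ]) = [ - 9 , - 3/8, - 2/13, 8 ]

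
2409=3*803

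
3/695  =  3/695= 0.00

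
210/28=7+ 1/2 =7.50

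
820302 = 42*19531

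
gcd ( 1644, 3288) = 1644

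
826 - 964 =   -  138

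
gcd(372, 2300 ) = 4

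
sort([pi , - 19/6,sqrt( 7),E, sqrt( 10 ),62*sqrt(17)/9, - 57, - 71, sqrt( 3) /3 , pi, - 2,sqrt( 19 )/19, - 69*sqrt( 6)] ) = [-69*sqrt( 6), - 71 ,-57,- 19/6, - 2, sqrt(19 )/19, sqrt( 3) /3, sqrt( 7),E,pi,pi, sqrt( 10),62*sqrt( 17)/9]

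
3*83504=250512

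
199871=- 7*(-28553)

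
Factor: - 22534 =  - 2^1*19^1 * 593^1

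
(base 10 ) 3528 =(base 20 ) 8G8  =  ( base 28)4E0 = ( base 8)6710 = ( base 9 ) 4750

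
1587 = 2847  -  1260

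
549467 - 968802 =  - 419335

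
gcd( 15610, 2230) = 2230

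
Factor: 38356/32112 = 43/36 = 2^( -2 )*3^( - 2 )*43^1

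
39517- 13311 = 26206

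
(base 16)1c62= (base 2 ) 1110001100010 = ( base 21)GA0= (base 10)7266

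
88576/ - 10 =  - 8858 + 2/5 = -8857.60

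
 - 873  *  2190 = - 1911870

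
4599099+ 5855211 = 10454310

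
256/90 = 128/45 = 2.84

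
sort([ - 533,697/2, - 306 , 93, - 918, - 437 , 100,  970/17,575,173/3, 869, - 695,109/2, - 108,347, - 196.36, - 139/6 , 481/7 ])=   [ - 918,  -  695, - 533, - 437, - 306,-196.36, - 108, - 139/6, 109/2 , 970/17,173/3, 481/7, 93,100,  347, 697/2,575, 869]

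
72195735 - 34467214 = 37728521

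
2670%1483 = 1187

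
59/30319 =59/30319 =0.00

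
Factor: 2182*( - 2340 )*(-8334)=2^4*3^4*5^1*13^1*463^1*1091^1 = 42552403920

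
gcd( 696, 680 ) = 8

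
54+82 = 136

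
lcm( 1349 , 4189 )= 79591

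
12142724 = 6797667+5345057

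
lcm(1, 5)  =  5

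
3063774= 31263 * 98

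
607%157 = 136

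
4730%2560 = 2170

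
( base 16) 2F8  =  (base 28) r4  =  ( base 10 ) 760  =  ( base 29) q6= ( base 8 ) 1370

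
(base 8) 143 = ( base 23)47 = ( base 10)99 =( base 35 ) 2t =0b1100011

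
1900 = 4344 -2444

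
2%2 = 0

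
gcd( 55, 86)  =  1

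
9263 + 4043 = 13306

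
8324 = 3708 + 4616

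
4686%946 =902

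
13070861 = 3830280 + 9240581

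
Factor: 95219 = 95219^1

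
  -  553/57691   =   - 553/57691 = - 0.01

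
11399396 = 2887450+8511946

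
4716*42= 198072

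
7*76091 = 532637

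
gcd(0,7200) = 7200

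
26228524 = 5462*4802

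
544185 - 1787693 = -1243508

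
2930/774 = 3+304/387 = 3.79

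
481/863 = 481/863 = 0.56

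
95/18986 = 95/18986= 0.01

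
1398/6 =233 = 233.00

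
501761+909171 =1410932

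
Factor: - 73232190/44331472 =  - 2^( - 3 )*3^2*5^1*257^( - 1)*661^1*1231^1*10781^( - 1) = - 36616095/22165736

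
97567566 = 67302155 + 30265411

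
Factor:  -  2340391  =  -563^1*4157^1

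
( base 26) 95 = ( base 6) 1035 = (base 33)78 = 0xEF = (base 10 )239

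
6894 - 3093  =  3801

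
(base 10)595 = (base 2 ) 1001010011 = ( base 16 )253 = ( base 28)l7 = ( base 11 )4A1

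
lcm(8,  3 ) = 24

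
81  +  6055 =6136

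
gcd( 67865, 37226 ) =7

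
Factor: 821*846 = 694566 = 2^1*3^2*47^1 * 821^1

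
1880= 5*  376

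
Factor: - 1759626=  - 2^1*3^2*11^1*8887^1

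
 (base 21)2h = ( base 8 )73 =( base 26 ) 27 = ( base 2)111011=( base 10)59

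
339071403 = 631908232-292836829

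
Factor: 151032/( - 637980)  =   - 58/245 = - 2^1*5^( -1)*7^ ( - 2)*29^1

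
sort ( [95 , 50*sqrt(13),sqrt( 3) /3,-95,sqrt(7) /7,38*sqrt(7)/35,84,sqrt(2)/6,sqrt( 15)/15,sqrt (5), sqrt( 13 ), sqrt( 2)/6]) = [ - 95,sqrt( 2) /6,sqrt ( 2) /6,sqrt (15)/15,sqrt(7 ) /7,sqrt(3) /3,sqrt(5),38*sqrt(7) /35, sqrt( 13),84,95, 50 * sqrt (13)]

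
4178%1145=743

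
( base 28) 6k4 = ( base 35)4AI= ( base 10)5268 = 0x1494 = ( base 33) 4rl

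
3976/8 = 497 = 497.00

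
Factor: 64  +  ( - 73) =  - 9  =  -3^2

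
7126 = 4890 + 2236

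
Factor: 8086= 2^1*13^1*311^1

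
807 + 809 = 1616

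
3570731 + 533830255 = 537400986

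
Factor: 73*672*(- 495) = -24282720 = - 2^5*3^3 * 5^1*7^1 *11^1*73^1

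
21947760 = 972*22580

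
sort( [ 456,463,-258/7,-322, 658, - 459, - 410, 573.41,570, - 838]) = [ - 838, - 459, - 410 ,  -  322, - 258/7,456, 463, 570,573.41, 658]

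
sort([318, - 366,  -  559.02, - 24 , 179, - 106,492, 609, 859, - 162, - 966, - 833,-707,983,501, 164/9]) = [ - 966 , - 833, - 707, - 559.02, - 366, - 162, - 106, - 24,164/9,179, 318,492, 501,609,859, 983]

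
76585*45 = 3446325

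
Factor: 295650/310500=219/230 = 2^(  -  1 ) * 3^1 * 5^( - 1 ) * 23^( - 1)*73^1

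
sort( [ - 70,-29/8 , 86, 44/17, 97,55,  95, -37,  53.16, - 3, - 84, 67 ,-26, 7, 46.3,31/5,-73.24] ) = [ - 84 , - 73.24, - 70,  -  37,  -  26,  -  29/8, - 3, 44/17, 31/5, 7, 46.3, 53.16,55,67, 86 , 95,97] 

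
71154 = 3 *23718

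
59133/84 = 19711/28 = 703.96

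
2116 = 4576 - 2460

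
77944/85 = 916 + 84/85 = 916.99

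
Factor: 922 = 2^1*461^1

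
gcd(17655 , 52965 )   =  17655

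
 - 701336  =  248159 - 949495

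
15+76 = 91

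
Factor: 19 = 19^1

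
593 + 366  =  959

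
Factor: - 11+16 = 5 = 5^1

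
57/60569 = 57/60569   =  0.00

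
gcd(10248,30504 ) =24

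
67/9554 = 67/9554= 0.01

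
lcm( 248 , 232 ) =7192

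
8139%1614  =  69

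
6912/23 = 300 +12/23 = 300.52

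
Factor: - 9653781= - 3^1*29^1*37^1*2999^1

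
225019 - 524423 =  - 299404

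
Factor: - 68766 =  - 2^1* 3^1*73^1* 157^1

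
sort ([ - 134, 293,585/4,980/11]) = [ - 134, 980/11,585/4,  293]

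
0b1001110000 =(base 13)390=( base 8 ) 1160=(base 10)624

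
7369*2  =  14738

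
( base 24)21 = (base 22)25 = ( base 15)34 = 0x31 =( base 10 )49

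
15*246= 3690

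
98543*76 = 7489268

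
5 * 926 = 4630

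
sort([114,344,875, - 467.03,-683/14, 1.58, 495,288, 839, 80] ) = [- 467.03 , - 683/14 , 1.58,80, 114,288, 344,  495,839,875 ]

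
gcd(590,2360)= 590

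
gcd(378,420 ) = 42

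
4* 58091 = 232364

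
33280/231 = 33280/231 = 144.07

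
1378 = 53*26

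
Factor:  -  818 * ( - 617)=504706=   2^1*409^1*617^1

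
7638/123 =62 + 4/41 = 62.10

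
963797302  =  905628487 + 58168815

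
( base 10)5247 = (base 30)5or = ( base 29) 66R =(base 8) 12177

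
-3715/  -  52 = 3715/52 = 71.44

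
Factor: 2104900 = 2^2* 5^2*7^1 * 31^1*97^1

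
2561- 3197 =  - 636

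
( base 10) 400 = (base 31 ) cs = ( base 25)g0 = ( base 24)gg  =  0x190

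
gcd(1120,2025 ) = 5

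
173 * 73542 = 12722766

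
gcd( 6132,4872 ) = 84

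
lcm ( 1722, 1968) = 13776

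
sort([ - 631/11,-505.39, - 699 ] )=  [ - 699, - 505.39, - 631/11 ]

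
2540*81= 205740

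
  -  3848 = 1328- 5176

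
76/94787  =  76/94787 = 0.00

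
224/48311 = 224/48311 = 0.00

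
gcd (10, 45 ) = 5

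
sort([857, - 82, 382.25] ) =[ - 82,382.25, 857] 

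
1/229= 1/229 = 0.00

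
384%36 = 24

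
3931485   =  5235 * 751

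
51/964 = 51/964 = 0.05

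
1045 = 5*209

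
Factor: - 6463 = - 23^1* 281^1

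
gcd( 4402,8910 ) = 2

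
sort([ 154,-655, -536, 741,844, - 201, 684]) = [- 655, - 536, - 201, 154 , 684, 741, 844]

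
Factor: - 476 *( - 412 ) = 2^4*7^1*17^1*103^1=196112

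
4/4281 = 4/4281 = 0.00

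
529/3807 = 529/3807 = 0.14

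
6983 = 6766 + 217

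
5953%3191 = 2762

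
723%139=28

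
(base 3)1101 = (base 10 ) 37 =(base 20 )1h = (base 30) 17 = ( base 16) 25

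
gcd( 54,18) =18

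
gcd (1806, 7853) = 1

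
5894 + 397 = 6291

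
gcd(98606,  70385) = 1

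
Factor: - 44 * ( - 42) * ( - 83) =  - 2^3*3^1 * 7^1 * 11^1*83^1 = - 153384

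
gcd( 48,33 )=3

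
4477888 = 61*73408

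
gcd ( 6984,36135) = 9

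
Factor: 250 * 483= 2^1 * 3^1*5^3 * 7^1*23^1 =120750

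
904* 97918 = 88517872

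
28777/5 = 28777/5 = 5755.40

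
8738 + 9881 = 18619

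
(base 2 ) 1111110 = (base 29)4a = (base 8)176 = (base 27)4i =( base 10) 126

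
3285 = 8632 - 5347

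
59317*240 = 14236080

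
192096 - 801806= -609710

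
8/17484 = 2/4371  =  0.00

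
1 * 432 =432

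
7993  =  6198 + 1795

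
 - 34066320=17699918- 51766238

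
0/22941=0=0.00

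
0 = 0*223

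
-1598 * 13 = -20774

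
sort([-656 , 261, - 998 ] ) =[ - 998,-656,261 ] 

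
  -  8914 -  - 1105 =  - 7809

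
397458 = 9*44162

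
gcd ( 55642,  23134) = 86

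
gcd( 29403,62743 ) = 1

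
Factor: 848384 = 2^9 * 1657^1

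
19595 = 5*3919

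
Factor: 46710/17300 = 2^ ( - 1 )*3^3*5^( - 1) = 27/10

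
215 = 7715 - 7500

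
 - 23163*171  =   - 3960873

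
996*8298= 8264808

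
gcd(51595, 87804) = 1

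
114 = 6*19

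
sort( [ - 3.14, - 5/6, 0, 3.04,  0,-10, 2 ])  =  [ - 10, - 3.14, - 5/6, 0, 0,2, 3.04]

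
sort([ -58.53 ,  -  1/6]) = [ - 58.53,- 1/6]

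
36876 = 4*9219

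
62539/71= 880 + 59/71 = 880.83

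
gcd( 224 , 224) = 224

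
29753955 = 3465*8587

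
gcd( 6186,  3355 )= 1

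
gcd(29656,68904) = 88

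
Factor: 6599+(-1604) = 3^3 *5^1*37^1 = 4995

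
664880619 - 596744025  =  68136594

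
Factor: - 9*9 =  - 81=-  3^4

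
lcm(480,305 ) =29280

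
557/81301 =557/81301 = 0.01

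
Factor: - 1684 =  -2^2 *421^1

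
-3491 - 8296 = - 11787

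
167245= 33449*5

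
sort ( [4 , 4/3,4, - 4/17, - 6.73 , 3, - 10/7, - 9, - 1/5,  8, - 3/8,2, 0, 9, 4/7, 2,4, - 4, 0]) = [ - 9,-6.73, - 4, - 10/7, - 3/8, - 4/17, - 1/5,0 , 0, 4/7  ,  4/3,  2, 2 , 3,4,  4, 4 , 8, 9 ] 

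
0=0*3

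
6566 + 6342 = 12908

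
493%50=43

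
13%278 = 13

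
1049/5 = 1049/5 = 209.80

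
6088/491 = 6088/491=12.40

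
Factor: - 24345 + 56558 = 32213^1  =  32213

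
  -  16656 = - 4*4164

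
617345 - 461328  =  156017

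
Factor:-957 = -3^1*11^1*29^1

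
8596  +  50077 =58673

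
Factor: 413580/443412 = 3^( - 1)*5^1*61^1*109^(- 1) = 305/327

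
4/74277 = 4/74277=0.00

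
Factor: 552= 2^3 * 3^1*23^1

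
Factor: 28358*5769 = 163597302=2^1 * 3^2*11^1*641^1*1289^1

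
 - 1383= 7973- 9356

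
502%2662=502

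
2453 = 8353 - 5900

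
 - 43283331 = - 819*52849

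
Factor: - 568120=-2^3*5^1*7^1*2029^1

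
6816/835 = 6816/835 = 8.16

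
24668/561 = 43 +545/561  =  43.97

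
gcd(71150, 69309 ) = 1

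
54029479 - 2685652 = 51343827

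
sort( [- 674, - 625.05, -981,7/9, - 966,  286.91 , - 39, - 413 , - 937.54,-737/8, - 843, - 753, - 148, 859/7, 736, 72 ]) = [ - 981, - 966,-937.54, - 843,- 753,-674,-625.05, - 413,  -  148, - 737/8,-39 , 7/9, 72, 859/7 , 286.91, 736]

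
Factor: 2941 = 17^1*173^1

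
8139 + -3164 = 4975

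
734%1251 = 734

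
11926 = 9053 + 2873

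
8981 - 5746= 3235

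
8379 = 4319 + 4060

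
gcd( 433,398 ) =1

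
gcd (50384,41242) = 2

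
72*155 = 11160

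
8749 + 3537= 12286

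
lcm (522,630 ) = 18270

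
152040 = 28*5430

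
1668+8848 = 10516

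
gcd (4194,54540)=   18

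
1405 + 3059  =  4464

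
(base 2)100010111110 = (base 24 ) 3L6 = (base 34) 1VS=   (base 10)2238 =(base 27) 31O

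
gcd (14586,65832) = 78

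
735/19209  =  245/6403  =  0.04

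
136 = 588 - 452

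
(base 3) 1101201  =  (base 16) 3FA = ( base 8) 1772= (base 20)2AI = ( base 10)1018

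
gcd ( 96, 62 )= 2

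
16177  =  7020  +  9157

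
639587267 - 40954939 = 598632328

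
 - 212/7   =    -  31 + 5/7 = -30.29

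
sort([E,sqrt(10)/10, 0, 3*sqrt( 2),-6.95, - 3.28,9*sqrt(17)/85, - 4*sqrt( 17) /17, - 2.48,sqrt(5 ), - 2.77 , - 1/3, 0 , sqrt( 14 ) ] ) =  [ - 6.95 , - 3.28, - 2.77, - 2.48 , - 4*sqrt( 17)/17,  -  1/3,0,0,sqrt( 10) /10,9*sqrt( 17)/85, sqrt( 5 ), E, sqrt( 14 ),3*sqrt( 2) ] 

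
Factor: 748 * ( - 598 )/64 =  - 2^(-3 ) * 11^1 * 13^1*17^1*23^1 = -55913/8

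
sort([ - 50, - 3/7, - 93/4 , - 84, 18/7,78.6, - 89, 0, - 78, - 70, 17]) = [ - 89,  -  84, - 78,  -  70, - 50, - 93/4, - 3/7, 0,18/7,17 , 78.6 ]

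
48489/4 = 48489/4= 12122.25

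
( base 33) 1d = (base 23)20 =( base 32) 1E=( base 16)2e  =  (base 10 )46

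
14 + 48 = 62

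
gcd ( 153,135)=9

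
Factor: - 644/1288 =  - 2^(  -  1 ) = -1/2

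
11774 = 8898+2876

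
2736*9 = 24624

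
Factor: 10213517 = 37^1*276041^1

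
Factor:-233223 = -3^1*17^2*269^1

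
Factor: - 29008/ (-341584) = 49/577=7^2 * 577^( - 1) 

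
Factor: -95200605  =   - 3^2*5^1*199^1*10631^1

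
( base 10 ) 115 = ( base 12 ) 97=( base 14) 83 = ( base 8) 163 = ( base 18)67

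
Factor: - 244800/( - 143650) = 288/169 = 2^5*3^2*13^( - 2 )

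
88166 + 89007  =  177173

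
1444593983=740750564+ 703843419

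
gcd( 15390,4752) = 54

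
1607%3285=1607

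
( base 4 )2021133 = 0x225f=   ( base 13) 400b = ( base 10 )8799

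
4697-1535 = 3162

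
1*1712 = 1712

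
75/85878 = 25/28626 = 0.00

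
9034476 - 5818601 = 3215875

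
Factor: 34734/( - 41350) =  - 21/25= - 3^1*5^( - 2)* 7^1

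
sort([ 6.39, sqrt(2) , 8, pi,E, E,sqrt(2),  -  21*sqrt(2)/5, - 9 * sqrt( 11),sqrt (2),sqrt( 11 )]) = [ - 9*  sqrt( 11 ), - 21*sqrt (2)/5, sqrt ( 2 ), sqrt(2 ), sqrt(2) , E,E, pi,  sqrt(11), 6.39,8]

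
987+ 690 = 1677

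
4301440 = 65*66176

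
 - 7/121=  -  1  +  114/121 = -  0.06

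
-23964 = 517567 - 541531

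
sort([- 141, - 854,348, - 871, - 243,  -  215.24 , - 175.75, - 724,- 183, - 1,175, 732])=[ - 871, - 854,-724, - 243, - 215.24,  -  183, - 175.75, -141, - 1, 175,348,732] 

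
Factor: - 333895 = -5^1*43^1*1553^1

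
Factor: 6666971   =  71^1*93901^1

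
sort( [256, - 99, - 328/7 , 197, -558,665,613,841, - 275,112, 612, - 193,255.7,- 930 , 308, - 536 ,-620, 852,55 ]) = [-930, -620 , - 558,  -  536, - 275, - 193, - 99, - 328/7,55,112,197, 255.7,  256,  308, 612,613,665,  841,852]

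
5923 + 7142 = 13065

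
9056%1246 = 334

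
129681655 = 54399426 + 75282229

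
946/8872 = 473/4436 = 0.11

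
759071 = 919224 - 160153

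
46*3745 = 172270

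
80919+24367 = 105286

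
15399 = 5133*3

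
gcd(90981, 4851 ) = 99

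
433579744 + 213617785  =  647197529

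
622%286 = 50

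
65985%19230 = 8295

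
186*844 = 156984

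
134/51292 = 67/25646 = 0.00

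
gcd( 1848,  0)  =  1848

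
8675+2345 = 11020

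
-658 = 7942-8600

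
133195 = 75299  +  57896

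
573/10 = 57+ 3/10 = 57.30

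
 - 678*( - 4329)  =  2935062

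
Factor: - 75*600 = - 45000 = -2^3*3^2*5^4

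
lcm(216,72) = 216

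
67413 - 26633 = 40780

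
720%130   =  70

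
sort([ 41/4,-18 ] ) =[ - 18,41/4]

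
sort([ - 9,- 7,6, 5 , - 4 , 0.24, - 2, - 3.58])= [ - 9, - 7, - 4,  -  3.58,  -  2,0.24,5,6]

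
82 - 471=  -389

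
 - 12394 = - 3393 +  - 9001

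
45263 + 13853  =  59116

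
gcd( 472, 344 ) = 8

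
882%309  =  264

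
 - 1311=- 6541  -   - 5230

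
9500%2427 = 2219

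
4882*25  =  122050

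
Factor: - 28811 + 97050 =68239 = 68239^1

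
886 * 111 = 98346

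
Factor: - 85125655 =  -  5^1*17025131^1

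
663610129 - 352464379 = 311145750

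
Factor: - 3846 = - 2^1*3^1* 641^1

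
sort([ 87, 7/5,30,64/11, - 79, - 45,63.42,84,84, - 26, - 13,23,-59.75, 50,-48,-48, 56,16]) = [ - 79,  -  59.75, - 48, - 48, - 45,-26, - 13,7/5, 64/11,16,23 , 30,50,56,63.42 , 84 , 84,87] 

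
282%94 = 0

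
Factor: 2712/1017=8/3  =  2^3*3^( - 1)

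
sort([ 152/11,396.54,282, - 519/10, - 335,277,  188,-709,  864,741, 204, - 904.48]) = [-904.48, - 709, - 335 , - 519/10,152/11,  188,204,277,282, 396.54,741,864 ] 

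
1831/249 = 1831/249 = 7.35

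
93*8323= 774039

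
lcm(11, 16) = 176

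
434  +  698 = 1132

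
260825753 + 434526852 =695352605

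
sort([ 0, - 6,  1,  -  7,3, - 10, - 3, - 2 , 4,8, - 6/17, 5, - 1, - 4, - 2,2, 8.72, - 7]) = [ - 10 , - 7, - 7, - 6, - 4, - 3, - 2 , -2, - 1,-6/17,0,1, 2,3, 4,  5 , 8,8.72]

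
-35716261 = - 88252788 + 52536527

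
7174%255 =34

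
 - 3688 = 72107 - 75795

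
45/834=15/278 = 0.05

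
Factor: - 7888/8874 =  - 2^3  *3^( - 2)=-8/9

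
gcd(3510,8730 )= 90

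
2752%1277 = 198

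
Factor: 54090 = 2^1*3^2 * 5^1*601^1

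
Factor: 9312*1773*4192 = 69210657792 = 2^10 * 3^3  *97^1*131^1*197^1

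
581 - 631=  - 50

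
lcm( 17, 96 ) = 1632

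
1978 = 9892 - 7914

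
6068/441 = 13 + 335/441 = 13.76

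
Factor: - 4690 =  - 2^1*5^1 * 7^1*67^1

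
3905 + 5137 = 9042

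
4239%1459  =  1321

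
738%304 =130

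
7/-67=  - 1+60/67 = -0.10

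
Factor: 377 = 13^1*29^1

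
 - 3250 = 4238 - 7488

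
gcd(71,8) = 1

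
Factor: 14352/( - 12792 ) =  -  2^1*23^1*41^( - 1 )=-46/41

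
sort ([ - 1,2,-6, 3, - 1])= [ - 6, - 1,  -  1,2,  3]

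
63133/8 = 63133/8 = 7891.62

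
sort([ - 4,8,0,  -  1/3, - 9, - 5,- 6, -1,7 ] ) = [ - 9, - 6, - 5, - 4,  -  1, - 1/3,0,7,8]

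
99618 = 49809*2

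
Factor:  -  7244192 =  - 2^5*226381^1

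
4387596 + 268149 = 4655745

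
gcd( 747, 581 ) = 83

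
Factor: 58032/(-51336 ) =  -2^1*13^1 * 23^( - 1) = - 26/23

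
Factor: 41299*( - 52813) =-41299^1 * 52813^1  =  - 2181124087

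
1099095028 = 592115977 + 506979051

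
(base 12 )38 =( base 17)2a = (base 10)44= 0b101100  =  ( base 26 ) 1i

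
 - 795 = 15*(  -  53 ) 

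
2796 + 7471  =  10267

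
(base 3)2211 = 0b1001100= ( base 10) 76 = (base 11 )6A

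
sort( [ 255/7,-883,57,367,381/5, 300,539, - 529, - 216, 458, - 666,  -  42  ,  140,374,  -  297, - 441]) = [ - 883, - 666,  -  529, - 441,  -  297,- 216, - 42,255/7,57,381/5,140, 300  ,  367,374,458, 539] 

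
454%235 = 219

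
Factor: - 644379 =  - 3^1*347^1*619^1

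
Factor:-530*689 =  - 365170=-2^1 * 5^1*13^1*53^2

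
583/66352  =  53/6032 =0.01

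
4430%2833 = 1597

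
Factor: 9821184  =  2^10*3^1*23^1*139^1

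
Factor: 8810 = 2^1 * 5^1 * 881^1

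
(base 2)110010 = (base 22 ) 26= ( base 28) 1M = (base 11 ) 46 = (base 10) 50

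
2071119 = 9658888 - 7587769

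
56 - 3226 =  - 3170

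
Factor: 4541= 19^1*239^1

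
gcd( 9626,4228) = 2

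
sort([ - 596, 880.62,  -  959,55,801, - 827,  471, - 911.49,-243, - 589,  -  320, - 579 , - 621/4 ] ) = [- 959, - 911.49, - 827, - 596, - 589, - 579, - 320, - 243,  -  621/4,55, 471, 801,  880.62]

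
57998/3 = 57998/3 =19332.67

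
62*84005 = 5208310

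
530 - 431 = 99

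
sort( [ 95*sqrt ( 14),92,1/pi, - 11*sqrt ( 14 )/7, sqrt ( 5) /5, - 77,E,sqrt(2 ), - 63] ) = [ - 77, -63,-11*sqrt( 14) /7,1/pi, sqrt(5)/5,sqrt( 2), E,92,95*sqrt( 14 )] 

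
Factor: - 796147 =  - 11^1*157^1*461^1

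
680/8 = 85 = 85.00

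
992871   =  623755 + 369116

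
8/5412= 2/1353  =  0.00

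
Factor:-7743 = -3^1 *29^1*89^1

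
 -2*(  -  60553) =121106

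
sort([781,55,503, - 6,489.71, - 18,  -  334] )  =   [ - 334, - 18, - 6,55,489.71 , 503, 781] 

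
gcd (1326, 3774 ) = 102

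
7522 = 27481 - 19959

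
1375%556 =263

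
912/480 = 19/10 = 1.90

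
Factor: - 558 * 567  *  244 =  - 2^3*3^6*7^1*31^1 *61^1 = -77198184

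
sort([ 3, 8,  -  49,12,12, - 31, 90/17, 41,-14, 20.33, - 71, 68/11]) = [ - 71, - 49, -31,- 14,3, 90/17, 68/11, 8, 12, 12 , 20.33,41]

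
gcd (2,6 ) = 2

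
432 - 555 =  -123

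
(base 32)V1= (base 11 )823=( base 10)993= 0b1111100001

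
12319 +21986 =34305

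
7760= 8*970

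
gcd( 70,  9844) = 2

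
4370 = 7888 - 3518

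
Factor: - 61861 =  - 61861^1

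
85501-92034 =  - 6533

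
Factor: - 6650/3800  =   - 2^( - 2)*7^1 = - 7/4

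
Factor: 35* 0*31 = 0^1 =0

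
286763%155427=131336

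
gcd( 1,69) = 1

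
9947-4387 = 5560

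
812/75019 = 116/10717=0.01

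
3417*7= 23919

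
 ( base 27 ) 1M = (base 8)61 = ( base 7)100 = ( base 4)301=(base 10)49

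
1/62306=1/62306 = 0.00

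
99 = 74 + 25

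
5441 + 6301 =11742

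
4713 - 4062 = 651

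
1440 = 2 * 720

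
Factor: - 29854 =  -2^1*11^1 *23^1 * 59^1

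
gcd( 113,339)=113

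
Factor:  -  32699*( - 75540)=2^2*3^1*5^1* 19^1*1259^1 * 1721^1 = 2470082460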